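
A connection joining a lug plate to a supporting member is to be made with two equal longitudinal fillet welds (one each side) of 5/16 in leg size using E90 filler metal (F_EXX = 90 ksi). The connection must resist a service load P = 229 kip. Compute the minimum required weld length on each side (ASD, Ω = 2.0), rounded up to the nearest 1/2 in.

L = 19.5 in on each side

Throat t_e = 0.707 × 0.3125 = 0.2209 in.
r_n/Ω = (0.6 × 90 × 0.2209) / 2.0 = 5.965 kip/in.
L_req = P / (r_n/Ω) = 229 / 5.965 = 38.39 in total.
Per side: 38.39 / 2 = 19.19 in.
Round up → use L = 19.5 in on each side.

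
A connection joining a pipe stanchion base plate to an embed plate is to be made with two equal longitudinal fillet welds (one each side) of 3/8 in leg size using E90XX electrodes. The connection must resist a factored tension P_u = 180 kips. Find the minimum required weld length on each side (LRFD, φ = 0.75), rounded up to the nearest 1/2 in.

E90XX → F_EXX = 90 ksi.
Throat t_e = 0.707 × 0.375 = 0.2651 in.
φr_n = 0.75 × 0.6 × 90 × 0.2651 = 10.74 kips/in.
L_req = P_u / φr_n = 180 / 10.74 = 16.76 in total.
Per side: 16.76 / 2 = 8.382 in.
Round up → use L = 8.5 in on each side.

L = 8.5 in on each side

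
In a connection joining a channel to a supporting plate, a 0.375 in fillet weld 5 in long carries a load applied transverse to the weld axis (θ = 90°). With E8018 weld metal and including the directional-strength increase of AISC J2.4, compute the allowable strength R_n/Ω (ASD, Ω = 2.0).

R_n/Ω ≈ 47.7 kip

E80XX → F_EXX = 80 ksi.
t_e = 0.707 × 0.375 = 0.2651 in; A_we = 0.2651 × 5 = 1.326 in².
Directional factor: 1.0 + 0.5 sin^1.5(90°) = 1.5.
F_nw = 0.6 × 80 × 1.5 = 72 ksi.
R_n/Ω = (72 × 1.326) / 2.0 = 47.72 kip.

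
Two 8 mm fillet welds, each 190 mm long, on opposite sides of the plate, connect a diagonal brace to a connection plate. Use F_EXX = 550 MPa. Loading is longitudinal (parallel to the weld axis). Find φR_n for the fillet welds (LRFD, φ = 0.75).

Effective throat t_e = 0.707 × 8 = 5.656 mm.
Total length L = 380 mm; A_we = 5.656 × 380 = 2149 mm².
F_nw = 0.6 F_EXX = 0.6 × 550 = 330 MPa.
φR_n = 0.75 × 330 × 2149 × 10⁻³ = 531.9 kN.

φR_n ≈ 532 kN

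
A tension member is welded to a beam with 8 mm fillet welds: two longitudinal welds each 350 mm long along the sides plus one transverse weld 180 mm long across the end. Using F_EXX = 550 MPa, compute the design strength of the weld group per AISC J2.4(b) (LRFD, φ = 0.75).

φR_n ≈ 1230 kN

t_e = 0.707 × 8 = 5.656 mm.
R_nwl = 0.6 × 550 × 5.656 × 700 × 10⁻³ = 1307 kN (longitudinal, 2 welds).
R_nwt = 0.6 × 550 × 5.656 × 180 × 10⁻³ = 336 kN (transverse, base value).
(i) R_nwl + R_nwt = 1643 kN; (ii) 0.85 R_nwl + 1.5 R_nwt = 1615 kN.
R_n = max = 1643 kN [governs: (i)]; φR_n = 1232 kN.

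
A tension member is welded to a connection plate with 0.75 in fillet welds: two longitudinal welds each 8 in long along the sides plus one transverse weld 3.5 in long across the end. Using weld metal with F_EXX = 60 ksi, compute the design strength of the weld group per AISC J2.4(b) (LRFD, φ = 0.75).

φR_n ≈ 279 kips

t_e = 0.707 × 0.75 = 0.5302 in.
R_nwl = 0.6 × 60 × 0.5302 × 16 = 305.4 kips (longitudinal, 2 welds).
R_nwt = 0.6 × 60 × 0.5302 × 3.5 = 66.81 kips (transverse, base value).
(i) R_nwl + R_nwt = 372.2 kips; (ii) 0.85 R_nwl + 1.5 R_nwt = 359.8 kips.
R_n = max = 372.2 kips [governs: (i)]; φR_n = 279.2 kips.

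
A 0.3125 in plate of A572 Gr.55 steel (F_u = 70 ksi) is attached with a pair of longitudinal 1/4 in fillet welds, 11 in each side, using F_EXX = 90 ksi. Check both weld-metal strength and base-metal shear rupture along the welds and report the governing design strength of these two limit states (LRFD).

φR_n ≈ 157 kips (weld metal governs)

t_e = 0.707 × 0.25 = 0.1767 in; L = 22 in.
Weld metal: φR_n = 0.75 × 0.6 × 90 × 0.1767 × 22 = 157.5 kips.
Base metal (shear rupture): φR_n = 0.75 × 0.6 × 70 × 0.3125 × 22 = 216.6 kips.
Governing: weld metal.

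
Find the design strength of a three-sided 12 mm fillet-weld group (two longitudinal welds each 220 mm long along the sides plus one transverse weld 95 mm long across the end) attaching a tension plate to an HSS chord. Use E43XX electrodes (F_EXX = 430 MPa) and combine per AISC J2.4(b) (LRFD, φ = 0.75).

φR_n ≈ 878 kN

t_e = 0.707 × 12 = 8.484 mm.
R_nwl = 0.6 × 430 × 8.484 × 440 × 10⁻³ = 963.1 kN (longitudinal, 2 welds).
R_nwt = 0.6 × 430 × 8.484 × 95 × 10⁻³ = 207.9 kN (transverse, base value).
(i) R_nwl + R_nwt = 1171 kN; (ii) 0.85 R_nwl + 1.5 R_nwt = 1131 kN.
R_n = max = 1171 kN [governs: (i)]; φR_n = 878.3 kN.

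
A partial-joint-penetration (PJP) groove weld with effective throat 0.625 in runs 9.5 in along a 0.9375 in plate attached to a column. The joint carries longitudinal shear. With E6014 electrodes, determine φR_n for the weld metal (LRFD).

E60XX → F_EXX = 60 ksi.
Effective throat (given) t_e = 0.625 in.
A_we = 0.625 × 9.5 = 5.938 in².
F_nw = 0.6 F_EXX = 36 ksi.
φR_n = 0.75 × 36 × 5.938 = 160.3 kip.

φR_n ≈ 160 kip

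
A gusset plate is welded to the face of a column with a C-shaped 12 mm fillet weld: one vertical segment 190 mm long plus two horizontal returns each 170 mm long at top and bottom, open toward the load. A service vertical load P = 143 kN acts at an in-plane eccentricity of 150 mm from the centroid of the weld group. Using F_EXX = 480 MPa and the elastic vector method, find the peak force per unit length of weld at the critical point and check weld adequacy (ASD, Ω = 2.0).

Total weld length L_w = 530 mm. Treat welds as unit-width lines.
Centroid: x̄ = 2×170×85 / 530 = 54.53 mm from the vertical weld.
Polar moment about centroid: J = I_x + I_y = [190³/12 + 2×170×95²] + [190×54.53² + 2(170³/12 + 170×30.47²)] = 5340000 mm³.
Direct shear f_v = P/L_w = 143×10³ / 530 = 269.8 N/mm (vertical).
Torsion M = P·e = 143×10³ × 150 = 21450000 N·mm.
Critical point at (x, y) = (115.5, 95) from centroid. f_tx = M·y/J = 381.6 N/mm; f_ty = M·x/J = 463.9 N/mm.
Resultant f_max = √[f_tx² + (f_v + f_ty)²] = √[381.6² + (269.8 + 463.9)²] = 827 N/mm.
Capacity per unit length: r_n/Ω = (1/2.0) × 0.6 × 480 × (0.707 × 12) = 1222 N/mm.
827 ≤ 1222 → adequate.

f_max ≈ 827 N/mm; adequate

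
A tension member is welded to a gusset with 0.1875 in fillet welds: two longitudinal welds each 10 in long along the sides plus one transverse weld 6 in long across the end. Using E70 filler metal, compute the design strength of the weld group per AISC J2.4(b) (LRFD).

E70XX → F_EXX = 70 ksi.
t_e = 0.707 × 0.1875 = 0.1326 in.
R_nwl = 0.6 × 70 × 0.1326 × 20 = 111.4 kip (longitudinal, 2 welds).
R_nwt = 0.6 × 70 × 0.1326 × 6 = 33.41 kip (transverse, base value).
(i) R_nwl + R_nwt = 144.8 kip; (ii) 0.85 R_nwl + 1.5 R_nwt = 144.8 kip.
R_n = max = 144.8 kip [governs: (ii)]; φR_n = 108.6 kip.

φR_n ≈ 109 kip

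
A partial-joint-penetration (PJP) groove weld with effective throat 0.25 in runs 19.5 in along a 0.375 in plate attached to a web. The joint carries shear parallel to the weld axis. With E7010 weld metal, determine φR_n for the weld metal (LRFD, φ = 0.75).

φR_n ≈ 154 kip

E70XX → F_EXX = 70 ksi.
Effective throat (given) t_e = 0.25 in.
A_we = 0.25 × 19.5 = 4.875 in².
F_nw = 0.6 F_EXX = 42 ksi.
φR_n = 0.75 × 42 × 4.875 = 153.6 kip.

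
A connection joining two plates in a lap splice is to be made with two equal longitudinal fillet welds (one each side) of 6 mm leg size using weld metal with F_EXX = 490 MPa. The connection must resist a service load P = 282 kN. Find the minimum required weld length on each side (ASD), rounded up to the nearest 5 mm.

Throat t_e = 0.707 × 6 = 4.242 mm.
r_n/Ω = (0.6 × 490 × 4.242) / 2.0 = 623.6 N/mm = 0.6236 kN/mm.
L_req = P / (r_n/Ω) = 282 / 0.6236 = 452.2 mm total.
Per side: 452.2 / 2 = 226.1 mm.
Round up → use L = 230 mm on each side.

L = 230 mm on each side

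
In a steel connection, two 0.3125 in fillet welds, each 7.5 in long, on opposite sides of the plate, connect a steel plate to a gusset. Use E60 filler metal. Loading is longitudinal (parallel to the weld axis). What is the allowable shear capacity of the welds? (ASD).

R_n/Ω ≈ 59.7 kips

E60XX → F_EXX = 60 ksi.
Effective throat t_e = 0.707 × 0.3125 = 0.2209 in.
Total length L = 15 in; A_we = 0.2209 × 15 = 3.314 in².
F_nw = 0.6 F_EXX = 0.6 × 60 = 36 ksi.
R_n = 36 × 3.314 = 119.3 kips; R_n/Ω = 119.3/2.0 = 59.65 kips.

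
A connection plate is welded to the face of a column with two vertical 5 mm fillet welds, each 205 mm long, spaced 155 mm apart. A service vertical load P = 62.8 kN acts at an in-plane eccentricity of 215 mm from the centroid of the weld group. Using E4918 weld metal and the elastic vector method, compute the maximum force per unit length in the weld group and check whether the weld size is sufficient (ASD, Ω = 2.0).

f_max ≈ 551 N/mm; NOT adequate

E49XX → F_EXX = 490 MPa.
Total weld length L_w = 410 mm. Treat welds as unit-width lines.
Polar moment about centroid: J = 2[d³/12 + d(b/2)²] = 2[205³/12 + 205×77.5²] = 3898000 mm³.
Direct shear f_v = P/L_w = 62.8×10³ / 410 = 153.2 N/mm (vertical).
Torsion M = P·e = 62.8×10³ × 215 = 13502000 N·mm.
Critical point at (x, y) = (77.5, 102.5) from centroid. f_tx = M·y/J = 355 N/mm; f_ty = M·x/J = 268.4 N/mm.
Resultant f_max = √[f_tx² + (f_v + f_ty)²] = √[355² + (153.2 + 268.4)²] = 551.1 N/mm.
Capacity per unit length: r_n/Ω = (1/2.0) × 0.6 × 490 × (0.707 × 5) = 519.6 N/mm.
551.1 > 519.6 → NOT adequate.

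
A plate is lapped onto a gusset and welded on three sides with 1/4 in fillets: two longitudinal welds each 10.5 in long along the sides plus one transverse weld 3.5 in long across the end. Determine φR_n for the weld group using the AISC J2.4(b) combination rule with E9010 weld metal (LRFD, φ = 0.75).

E90XX → F_EXX = 90 ksi.
t_e = 0.707 × 0.25 = 0.1767 in.
R_nwl = 0.6 × 90 × 0.1767 × 21 = 200.4 kips (longitudinal, 2 welds).
R_nwt = 0.6 × 90 × 0.1767 × 3.5 = 33.41 kips (transverse, base value).
(i) R_nwl + R_nwt = 233.8 kips; (ii) 0.85 R_nwl + 1.5 R_nwt = 220.5 kips.
R_n = max = 233.8 kips [governs: (i)]; φR_n = 175.4 kips.

φR_n ≈ 175 kips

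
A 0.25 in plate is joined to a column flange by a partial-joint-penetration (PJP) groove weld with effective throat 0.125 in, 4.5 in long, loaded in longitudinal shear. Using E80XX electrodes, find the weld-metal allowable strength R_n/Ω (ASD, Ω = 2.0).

E80XX → F_EXX = 80 ksi.
Effective throat (given) t_e = 0.125 in.
A_we = 0.125 × 4.5 = 0.5625 in².
F_nw = 0.6 F_EXX = 48 ksi.
R_n/Ω = (48 × 0.5625) / 2.0 = 13.5 kip.

R_n/Ω ≈ 13.5 kip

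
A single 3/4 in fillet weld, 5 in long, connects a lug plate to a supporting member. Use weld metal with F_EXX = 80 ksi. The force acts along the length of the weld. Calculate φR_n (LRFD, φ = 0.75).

Effective throat t_e = 0.707 × 0.75 = 0.5302 in.
Total length L = 5 in; A_we = 0.5302 × 5 = 2.651 in².
F_nw = 0.6 F_EXX = 0.6 × 80 = 48 ksi.
φR_n = 0.75 × 48 × 2.651 = 95.45 kip.

φR_n ≈ 95.4 kip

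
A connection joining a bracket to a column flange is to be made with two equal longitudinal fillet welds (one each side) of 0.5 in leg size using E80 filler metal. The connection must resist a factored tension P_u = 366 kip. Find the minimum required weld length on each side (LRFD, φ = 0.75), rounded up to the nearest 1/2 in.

L = 14.5 in on each side

E80XX → F_EXX = 80 ksi.
Throat t_e = 0.707 × 0.5 = 0.3535 in.
φr_n = 0.75 × 0.6 × 80 × 0.3535 = 12.73 kip/in.
L_req = P_u / φr_n = 366 / 12.73 = 28.76 in total.
Per side: 28.76 / 2 = 14.38 in.
Round up → use L = 14.5 in on each side.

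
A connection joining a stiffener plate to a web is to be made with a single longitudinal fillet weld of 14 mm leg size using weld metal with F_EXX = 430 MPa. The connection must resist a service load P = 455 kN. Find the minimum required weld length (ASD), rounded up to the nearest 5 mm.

L = 360 mm

Throat t_e = 0.707 × 14 = 9.898 mm.
r_n/Ω = (0.6 × 430 × 9.898) / 2.0 = 1277 N/mm = 1.277 kN/mm.
L_req = P / (r_n/Ω) = 455 / 1.277 = 356.3 mm total.
Round up → use L = 360 mm.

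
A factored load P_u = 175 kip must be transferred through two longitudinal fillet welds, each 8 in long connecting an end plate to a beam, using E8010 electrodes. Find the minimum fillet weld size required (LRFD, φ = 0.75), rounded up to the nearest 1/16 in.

E80XX → F_EXX = 80 ksi.
Total weld length L = 16 in.
Required throat t_e = P_u / (φ × 0.6 F_EXX × L) = 175 / (0.75 × 0.6 × 80 × 16) = 0.3038 in.
Required leg w = t_e / 0.707 = 0.4297 in → use 7/16 in.

w = 7/16 in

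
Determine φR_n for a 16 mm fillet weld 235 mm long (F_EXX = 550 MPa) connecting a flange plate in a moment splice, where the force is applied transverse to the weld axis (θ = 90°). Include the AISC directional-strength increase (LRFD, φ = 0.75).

t_e = 0.707 × 16 = 11.31 mm; A_we = 11.31 × 235 = 2658 mm².
Directional factor: 1.0 + 0.5 sin^1.5(90°) = 1.5.
F_nw = 0.6 × 550 × 1.5 = 495 MPa.
φR_n = 0.75 × 495 × 2658 × 10⁻³ = 986.9 kN.

φR_n ≈ 987 kN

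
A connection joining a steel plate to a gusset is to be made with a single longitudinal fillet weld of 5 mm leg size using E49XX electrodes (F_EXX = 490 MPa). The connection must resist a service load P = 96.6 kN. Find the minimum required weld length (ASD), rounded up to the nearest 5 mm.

L = 190 mm

Throat t_e = 0.707 × 5 = 3.535 mm.
r_n/Ω = (0.6 × 490 × 3.535) / 2.0 = 519.6 N/mm = 0.5196 kN/mm.
L_req = P / (r_n/Ω) = 96.6 / 0.5196 = 185.9 mm total.
Round up → use L = 190 mm.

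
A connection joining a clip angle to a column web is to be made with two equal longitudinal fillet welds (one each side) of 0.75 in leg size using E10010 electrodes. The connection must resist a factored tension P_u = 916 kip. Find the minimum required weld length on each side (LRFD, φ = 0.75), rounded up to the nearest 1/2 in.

E100XX → F_EXX = 100 ksi.
Throat t_e = 0.707 × 0.75 = 0.5302 in.
φr_n = 0.75 × 0.6 × 100 × 0.5302 = 23.86 kip/in.
L_req = P_u / φr_n = 916 / 23.86 = 38.39 in total.
Per side: 38.39 / 2 = 19.19 in.
Round up → use L = 19.5 in on each side.

L = 19.5 in on each side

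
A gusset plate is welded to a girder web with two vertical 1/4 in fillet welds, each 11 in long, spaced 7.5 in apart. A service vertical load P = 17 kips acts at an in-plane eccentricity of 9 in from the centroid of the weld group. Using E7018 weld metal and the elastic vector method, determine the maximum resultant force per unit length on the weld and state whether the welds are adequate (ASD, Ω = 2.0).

f_max ≈ 2.44 kip/in; adequate

E70XX → F_EXX = 70 ksi.
Total weld length L_w = 22 in. Treat welds as unit-width lines.
Polar moment about centroid: J = 2[d³/12 + d(b/2)²] = 2[11³/12 + 11×3.75²] = 531.2 in³.
Direct shear f_v = P/L_w = 17 / 22 = 0.7727 kip/in (vertical).
Torsion M = P·e = 17 × 9 = 153 kip·in.
Critical point at (x, y) = (3.75, 5.5) from centroid. f_tx = M·y/J = 1.584 kip/in; f_ty = M·x/J = 1.08 kip/in.
Resultant f_max = √[f_tx² + (f_v + f_ty)²] = √[1.584² + (0.7727 + 1.08)²] = 2.438 kip/in.
Capacity per unit length: r_n/Ω = (1/2.0) × 0.6 × 70 × (0.707 × 0.25) = 3.712 kip/in.
2.438 ≤ 3.712 → adequate.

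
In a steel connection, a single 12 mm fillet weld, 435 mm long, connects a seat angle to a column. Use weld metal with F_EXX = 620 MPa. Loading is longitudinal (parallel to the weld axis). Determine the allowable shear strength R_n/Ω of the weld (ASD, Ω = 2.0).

R_n/Ω ≈ 686 kN

Effective throat t_e = 0.707 × 12 = 8.484 mm.
Total length L = 435 mm; A_we = 8.484 × 435 = 3691 mm².
F_nw = 0.6 F_EXX = 0.6 × 620 = 372 MPa.
R_n = 372 × 3691 × 10⁻³ = 1373 kN; R_n/Ω = 1373/2.0 = 686.4 kN.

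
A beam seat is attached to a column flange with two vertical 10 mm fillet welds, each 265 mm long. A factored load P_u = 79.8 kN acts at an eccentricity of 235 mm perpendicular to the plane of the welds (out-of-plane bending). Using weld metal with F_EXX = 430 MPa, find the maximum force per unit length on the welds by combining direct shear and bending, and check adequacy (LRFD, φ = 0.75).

L_w = 2 × 265 = 530 mm; section modulus (unit throat) S = 2 × L²/6 = 23410 mm².
Direct shear f_v = P/L_w = 79.8×10³/530 = 150.6 N/mm.
Moment M = P × e = 79.8×10³ × 235 = 18753000 N·mm; bending f_b = M/S = 801.1 N/mm.
f_max = √(f_v² + f_b²) = √(150.6² + 801.1²) = 815.2 N/mm.
φr_n = 0.75 × 0.6 × 430 × (0.707 × 10) = 1368 N/mm → adequate.

f_max ≈ 815 N/mm; adequate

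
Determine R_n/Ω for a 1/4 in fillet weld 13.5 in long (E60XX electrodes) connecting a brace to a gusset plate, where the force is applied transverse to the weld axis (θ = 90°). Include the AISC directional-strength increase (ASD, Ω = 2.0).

E60XX → F_EXX = 60 ksi.
t_e = 0.707 × 0.25 = 0.1767 in; A_we = 0.1767 × 13.5 = 2.386 in².
Directional factor: 1.0 + 0.5 sin^1.5(90°) = 1.5.
F_nw = 0.6 × 60 × 1.5 = 54 ksi.
R_n/Ω = (54 × 2.386) / 2.0 = 64.43 kip.

R_n/Ω ≈ 64.4 kip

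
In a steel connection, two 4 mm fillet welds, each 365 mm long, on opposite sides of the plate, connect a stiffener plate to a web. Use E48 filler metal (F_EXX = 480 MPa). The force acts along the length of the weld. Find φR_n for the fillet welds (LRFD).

Effective throat t_e = 0.707 × 4 = 2.828 mm.
Total length L = 730 mm; A_we = 2.828 × 730 = 2064 mm².
F_nw = 0.6 F_EXX = 0.6 × 480 = 288 MPa.
φR_n = 0.75 × 288 × 2064 × 10⁻³ = 445.9 kN.

φR_n ≈ 446 kN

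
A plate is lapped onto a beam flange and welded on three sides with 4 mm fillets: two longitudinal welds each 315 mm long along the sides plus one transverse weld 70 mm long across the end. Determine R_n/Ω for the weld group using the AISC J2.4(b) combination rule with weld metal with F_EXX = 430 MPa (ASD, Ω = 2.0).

t_e = 0.707 × 4 = 2.828 mm.
R_nwl = 0.6 × 430 × 2.828 × 630 × 10⁻³ = 459.7 kN (longitudinal, 2 welds).
R_nwt = 0.6 × 430 × 2.828 × 70 × 10⁻³ = 51.07 kN (transverse, base value).
(i) R_nwl + R_nwt = 510.7 kN; (ii) 0.85 R_nwl + 1.5 R_nwt = 467.3 kN.
R_n = max = 510.7 kN [governs: (i)]; R_n/Ω = 255.4 kN.

R_n/Ω ≈ 255 kN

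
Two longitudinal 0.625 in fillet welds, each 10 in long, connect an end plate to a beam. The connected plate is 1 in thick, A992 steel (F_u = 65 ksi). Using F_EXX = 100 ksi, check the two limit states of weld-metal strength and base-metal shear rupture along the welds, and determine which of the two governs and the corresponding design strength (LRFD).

t_e = 0.707 × 0.625 = 0.4419 in; L = 20 in.
Weld metal: φR_n = 0.75 × 0.6 × 100 × 0.4419 × 20 = 397.7 kip.
Base metal (shear rupture): φR_n = 0.75 × 0.6 × 65 × 1 × 20 = 585 kip.
Governing: weld metal.

φR_n ≈ 398 kip (weld metal governs)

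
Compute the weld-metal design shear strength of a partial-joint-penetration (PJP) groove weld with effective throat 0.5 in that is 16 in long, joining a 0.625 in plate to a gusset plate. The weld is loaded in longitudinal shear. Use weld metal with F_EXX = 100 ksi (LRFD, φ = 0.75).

Effective throat (given) t_e = 0.5 in.
A_we = 0.5 × 16 = 8 in².
F_nw = 0.6 F_EXX = 60 ksi.
φR_n = 0.75 × 60 × 8 = 360 kip.

φR_n ≈ 360 kip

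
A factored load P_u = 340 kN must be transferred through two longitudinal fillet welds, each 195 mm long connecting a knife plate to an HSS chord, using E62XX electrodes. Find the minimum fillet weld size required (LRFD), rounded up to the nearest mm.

w = 5 mm

E62XX → F_EXX = 620 MPa.
Total weld length L = 390 mm.
Required throat t_e = P_u / (φ × 0.6 F_EXX × L) = 340 / (0.75 × 0.6 × 620 × 390 × 10⁻³) = 3.125 mm.
Required leg w = t_e / 0.707 = 4.42 mm → use 5 mm.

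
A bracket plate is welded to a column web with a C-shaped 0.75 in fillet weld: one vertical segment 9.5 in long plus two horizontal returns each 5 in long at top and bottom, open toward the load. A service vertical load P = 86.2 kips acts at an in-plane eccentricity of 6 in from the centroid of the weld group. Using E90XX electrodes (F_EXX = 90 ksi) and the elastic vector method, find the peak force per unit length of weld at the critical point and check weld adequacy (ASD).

Total weld length L_w = 19.5 in. Treat welds as unit-width lines.
Centroid: x̄ = 2×5×2.5 / 19.5 = 1.282 in from the vertical weld.
Polar moment about centroid: J = I_x + I_y = [9.5³/12 + 2×5×4.75²] + [9.5×1.282² + 2(5³/12 + 5×1.218²)] = 348.4 in³.
Direct shear f_v = P/L_w = 86.2 / 19.5 = 4.421 kip/in (vertical).
Torsion M = P·e = 86.2 × 6 = 517.2 kip·in.
Critical point at (x, y) = (3.718, 4.75) from centroid. f_tx = M·y/J = 7.052 kip/in; f_ty = M·x/J = 5.52 kip/in.
Resultant f_max = √[f_tx² + (f_v + f_ty)²] = √[7.052² + (4.421 + 5.52)²] = 12.19 kip/in.
Capacity per unit length: r_n/Ω = (1/2.0) × 0.6 × 90 × (0.707 × 0.75) = 14.32 kip/in.
12.19 ≤ 14.32 → adequate.

f_max ≈ 12.2 kip/in; adequate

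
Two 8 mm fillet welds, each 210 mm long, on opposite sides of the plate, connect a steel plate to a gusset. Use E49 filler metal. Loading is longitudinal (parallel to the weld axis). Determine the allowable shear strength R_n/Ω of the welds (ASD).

E49XX → F_EXX = 490 MPa.
Effective throat t_e = 0.707 × 8 = 5.656 mm.
Total length L = 420 mm; A_we = 5.656 × 420 = 2376 mm².
F_nw = 0.6 F_EXX = 0.6 × 490 = 294 MPa.
R_n = 294 × 2376 × 10⁻³ = 698.4 kN; R_n/Ω = 698.4/2.0 = 349.2 kN.

R_n/Ω ≈ 349 kN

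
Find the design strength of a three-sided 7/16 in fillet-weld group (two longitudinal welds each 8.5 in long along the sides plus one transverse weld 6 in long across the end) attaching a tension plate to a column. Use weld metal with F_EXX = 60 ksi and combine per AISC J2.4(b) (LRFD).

t_e = 0.707 × 0.4375 = 0.3093 in.
R_nwl = 0.6 × 60 × 0.3093 × 17 = 189.3 kips (longitudinal, 2 welds).
R_nwt = 0.6 × 60 × 0.3093 × 6 = 66.81 kips (transverse, base value).
(i) R_nwl + R_nwt = 256.1 kips; (ii) 0.85 R_nwl + 1.5 R_nwt = 261.1 kips.
R_n = max = 261.1 kips [governs: (ii)]; φR_n = 195.8 kips.

φR_n ≈ 196 kips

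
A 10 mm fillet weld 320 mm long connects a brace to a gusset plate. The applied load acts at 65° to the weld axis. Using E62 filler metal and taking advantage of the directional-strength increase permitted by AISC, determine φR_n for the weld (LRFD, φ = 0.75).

φR_n ≈ 904 kN

E62XX → F_EXX = 620 MPa.
t_e = 0.707 × 10 = 7.07 mm; A_we = 7.07 × 320 = 2262 mm².
Directional factor: 1.0 + 0.5 sin^1.5(65°) = 1.431.
F_nw = 0.6 × 620 × 1.431 = 532.5 MPa.
φR_n = 0.75 × 532.5 × 2262 × 10⁻³ = 903.5 kN.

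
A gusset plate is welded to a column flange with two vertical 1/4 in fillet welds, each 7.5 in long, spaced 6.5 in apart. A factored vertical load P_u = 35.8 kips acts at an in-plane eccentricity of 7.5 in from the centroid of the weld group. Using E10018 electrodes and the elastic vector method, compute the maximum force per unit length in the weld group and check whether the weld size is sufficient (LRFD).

f_max ≈ 7.6 kip/in; adequate

E100XX → F_EXX = 100 ksi.
Total weld length L_w = 15 in. Treat welds as unit-width lines.
Polar moment about centroid: J = 2[d³/12 + d(b/2)²] = 2[7.5³/12 + 7.5×3.25²] = 228.8 in³.
Direct shear f_v = P/L_w = 35.8 / 15 = 2.387 kip/in (vertical).
Torsion M = P·e = 35.8 × 7.5 = 268.5 kip·in.
Critical point at (x, y) = (3.25, 3.75) from centroid. f_tx = M·y/J = 4.402 kip/in; f_ty = M·x/J = 3.815 kip/in.
Resultant f_max = √[f_tx² + (f_v + f_ty)²] = √[4.402² + (2.387 + 3.815)²] = 7.605 kip/in.
Capacity per unit length: φr_n = 0.75 × 0.6 × 100 × (0.707 × 0.25) = 7.954 kip/in.
7.605 ≤ 7.954 → adequate.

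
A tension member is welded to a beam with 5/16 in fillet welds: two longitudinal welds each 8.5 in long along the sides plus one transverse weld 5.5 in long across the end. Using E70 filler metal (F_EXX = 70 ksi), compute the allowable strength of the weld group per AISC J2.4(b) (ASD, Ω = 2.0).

R_n/Ω ≈ 105 kips

t_e = 0.707 × 0.3125 = 0.2209 in.
R_nwl = 0.6 × 70 × 0.2209 × 17 = 157.7 kips (longitudinal, 2 welds).
R_nwt = 0.6 × 70 × 0.2209 × 5.5 = 51.04 kips (transverse, base value).
(i) R_nwl + R_nwt = 208.8 kips; (ii) 0.85 R_nwl + 1.5 R_nwt = 210.6 kips.
R_n = max = 210.6 kips [governs: (ii)]; R_n/Ω = 105.3 kips.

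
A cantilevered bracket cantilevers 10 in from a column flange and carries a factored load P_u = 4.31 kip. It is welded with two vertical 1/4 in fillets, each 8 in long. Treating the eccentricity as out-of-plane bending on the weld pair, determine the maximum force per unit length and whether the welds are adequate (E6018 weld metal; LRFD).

E60XX → F_EXX = 60 ksi.
L_w = 2 × 8 = 16 in; section modulus (unit throat) S = 2 × L²/6 = 21.33 in².
Direct shear f_v = P/L_w = 4.31/16 = 0.2694 kip/in.
Moment M = P × e = 4.31 × 10 = 43.1 kip·in; bending f_b = M/S = 2.02 kip/in.
f_max = √(f_v² + f_b²) = √(0.2694² + 2.02²) = 2.038 kip/in.
φr_n = 0.75 × 0.6 × 60 × (0.707 × 0.25) = 4.772 kip/in → adequate.

f_max ≈ 2.04 kip/in; adequate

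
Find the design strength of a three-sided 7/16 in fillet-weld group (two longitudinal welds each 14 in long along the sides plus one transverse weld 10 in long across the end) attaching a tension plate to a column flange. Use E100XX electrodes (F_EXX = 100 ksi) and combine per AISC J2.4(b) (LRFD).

t_e = 0.707 × 0.4375 = 0.3093 in.
R_nwl = 0.6 × 100 × 0.3093 × 28 = 519.6 kip (longitudinal, 2 welds).
R_nwt = 0.6 × 100 × 0.3093 × 10 = 185.6 kip (transverse, base value).
(i) R_nwl + R_nwt = 705.2 kip; (ii) 0.85 R_nwl + 1.5 R_nwt = 720.1 kip.
R_n = max = 720.1 kip [governs: (ii)]; φR_n = 540.1 kip.

φR_n ≈ 540 kip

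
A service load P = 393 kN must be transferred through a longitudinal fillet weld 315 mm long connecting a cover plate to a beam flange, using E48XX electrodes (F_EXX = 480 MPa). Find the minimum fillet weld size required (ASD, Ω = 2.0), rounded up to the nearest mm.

w = 13 mm

Total weld length L = 315 mm.
Required throat t_e = P × Ω / (0.6 F_EXX × L) = 393 × 2.0 / (0.6 × 480 × 315 × 10⁻³) = 8.664 mm.
Required leg w = t_e / 0.707 = 12.25 mm → use 13 mm.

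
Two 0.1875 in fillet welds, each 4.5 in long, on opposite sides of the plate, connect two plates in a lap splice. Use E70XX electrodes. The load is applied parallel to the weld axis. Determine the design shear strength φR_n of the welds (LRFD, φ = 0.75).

E70XX → F_EXX = 70 ksi.
Effective throat t_e = 0.707 × 0.1875 = 0.1326 in.
Total length L = 9 in; A_we = 0.1326 × 9 = 1.193 in².
F_nw = 0.6 F_EXX = 0.6 × 70 = 42 ksi.
φR_n = 0.75 × 42 × 1.193 = 37.58 kip.

φR_n ≈ 37.6 kip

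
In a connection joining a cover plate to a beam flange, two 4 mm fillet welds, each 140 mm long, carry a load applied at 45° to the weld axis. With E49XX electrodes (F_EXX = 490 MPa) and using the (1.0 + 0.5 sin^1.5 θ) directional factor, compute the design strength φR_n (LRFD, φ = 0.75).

t_e = 0.707 × 4 = 2.828 mm; A_we = 2.828 × 280 = 791.8 mm².
Directional factor: 1.0 + 0.5 sin^1.5(45°) = 1.297.
F_nw = 0.6 × 490 × 1.297 = 381.4 MPa.
φR_n = 0.75 × 381.4 × 791.8 × 10⁻³ = 226.5 kN.

φR_n ≈ 227 kN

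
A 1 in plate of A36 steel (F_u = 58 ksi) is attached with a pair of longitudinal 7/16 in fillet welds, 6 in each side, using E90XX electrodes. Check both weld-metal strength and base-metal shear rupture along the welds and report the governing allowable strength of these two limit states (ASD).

R_n/Ω ≈ 100 kips (weld metal governs)

E90XX → F_EXX = 90 ksi.
t_e = 0.707 × 0.4375 = 0.3093 in; L = 12 in.
Weld metal: R_n/Ω = (1/2.0) × 0.6 × 90 × 0.3093 × 12 = 100.2 kips.
Base metal (shear rupture): R_n/Ω = (1/2.0) × 0.6 × 58 × 1 × 12 = 208.8 kips.
Governing: weld metal.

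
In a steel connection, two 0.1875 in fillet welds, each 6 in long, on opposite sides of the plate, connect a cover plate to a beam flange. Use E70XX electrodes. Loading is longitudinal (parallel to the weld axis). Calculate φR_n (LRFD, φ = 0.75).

E70XX → F_EXX = 70 ksi.
Effective throat t_e = 0.707 × 0.1875 = 0.1326 in.
Total length L = 12 in; A_we = 0.1326 × 12 = 1.591 in².
F_nw = 0.6 F_EXX = 0.6 × 70 = 42 ksi.
φR_n = 0.75 × 42 × 1.591 = 50.11 kips.

φR_n ≈ 50.1 kips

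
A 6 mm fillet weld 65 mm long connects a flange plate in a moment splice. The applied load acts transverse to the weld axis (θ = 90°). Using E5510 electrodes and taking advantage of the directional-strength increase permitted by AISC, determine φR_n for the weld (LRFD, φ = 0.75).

E55XX → F_EXX = 550 MPa.
t_e = 0.707 × 6 = 4.242 mm; A_we = 4.242 × 65 = 275.7 mm².
Directional factor: 1.0 + 0.5 sin^1.5(90°) = 1.5.
F_nw = 0.6 × 550 × 1.5 = 495 MPa.
φR_n = 0.75 × 495 × 275.7 × 10⁻³ = 102.4 kN.

φR_n ≈ 102 kN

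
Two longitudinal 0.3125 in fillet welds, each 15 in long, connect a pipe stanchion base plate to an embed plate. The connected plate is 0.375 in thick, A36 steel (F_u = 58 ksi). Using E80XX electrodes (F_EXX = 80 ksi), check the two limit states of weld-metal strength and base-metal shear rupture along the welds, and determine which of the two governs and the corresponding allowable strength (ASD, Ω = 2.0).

R_n/Ω ≈ 159 kips (weld metal governs)

t_e = 0.707 × 0.3125 = 0.2209 in; L = 30 in.
Weld metal: R_n/Ω = (1/2.0) × 0.6 × 80 × 0.2209 × 30 = 159.1 kips.
Base metal (shear rupture): R_n/Ω = (1/2.0) × 0.6 × 58 × 0.375 × 30 = 195.7 kips.
Governing: weld metal.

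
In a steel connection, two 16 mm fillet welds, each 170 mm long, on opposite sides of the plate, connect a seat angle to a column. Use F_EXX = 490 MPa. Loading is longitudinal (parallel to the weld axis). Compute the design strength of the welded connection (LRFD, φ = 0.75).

φR_n ≈ 848 kN

Effective throat t_e = 0.707 × 16 = 11.31 mm.
Total length L = 340 mm; A_we = 11.31 × 340 = 3846 mm².
F_nw = 0.6 F_EXX = 0.6 × 490 = 294 MPa.
φR_n = 0.75 × 294 × 3846 × 10⁻³ = 848.1 kN.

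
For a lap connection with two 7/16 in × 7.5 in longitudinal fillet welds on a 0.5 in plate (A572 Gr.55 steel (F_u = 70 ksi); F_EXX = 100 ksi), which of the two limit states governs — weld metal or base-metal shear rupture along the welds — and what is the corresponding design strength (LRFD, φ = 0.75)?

φR_n ≈ 209 kips (weld metal governs)

t_e = 0.707 × 0.4375 = 0.3093 in; L = 15 in.
Weld metal: φR_n = 0.75 × 0.6 × 100 × 0.3093 × 15 = 208.8 kips.
Base metal (shear rupture): φR_n = 0.75 × 0.6 × 70 × 0.5 × 15 = 236.2 kips.
Governing: weld metal.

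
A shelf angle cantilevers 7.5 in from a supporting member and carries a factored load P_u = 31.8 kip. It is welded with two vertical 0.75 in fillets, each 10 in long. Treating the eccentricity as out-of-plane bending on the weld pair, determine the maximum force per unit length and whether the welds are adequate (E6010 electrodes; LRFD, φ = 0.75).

f_max ≈ 7.33 kip/in; adequate

E60XX → F_EXX = 60 ksi.
L_w = 2 × 10 = 20 in; section modulus (unit throat) S = 2 × L²/6 = 33.33 in².
Direct shear f_v = P/L_w = 31.8/20 = 1.59 kip/in.
Moment M = P × e = 31.8 × 7.5 = 238.5 kip·in; bending f_b = M/S = 7.155 kip/in.
f_max = √(f_v² + f_b²) = √(1.59² + 7.155²) = 7.33 kip/in.
φr_n = 0.75 × 0.6 × 60 × (0.707 × 0.75) = 14.32 kip/in → adequate.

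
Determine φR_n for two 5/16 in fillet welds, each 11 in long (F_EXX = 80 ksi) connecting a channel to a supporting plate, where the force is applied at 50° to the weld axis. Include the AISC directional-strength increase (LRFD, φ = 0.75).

φR_n ≈ 234 kip

t_e = 0.707 × 0.3125 = 0.2209 in; A_we = 0.2209 × 22 = 4.861 in².
Directional factor: 1.0 + 0.5 sin^1.5(50°) = 1.335.
F_nw = 0.6 × 80 × 1.335 = 64.09 ksi.
φR_n = 0.75 × 64.09 × 4.861 = 233.6 kip.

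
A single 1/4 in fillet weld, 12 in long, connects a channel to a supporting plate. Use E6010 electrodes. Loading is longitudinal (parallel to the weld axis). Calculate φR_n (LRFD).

E60XX → F_EXX = 60 ksi.
Effective throat t_e = 0.707 × 0.25 = 0.1767 in.
Total length L = 12 in; A_we = 0.1767 × 12 = 2.121 in².
F_nw = 0.6 F_EXX = 0.6 × 60 = 36 ksi.
φR_n = 0.75 × 36 × 2.121 = 57.27 kip.

φR_n ≈ 57.3 kip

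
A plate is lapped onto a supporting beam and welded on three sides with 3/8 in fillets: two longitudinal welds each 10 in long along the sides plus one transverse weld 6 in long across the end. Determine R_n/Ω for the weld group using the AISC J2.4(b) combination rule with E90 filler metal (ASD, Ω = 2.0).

R_n/Ω ≈ 186 kips

E90XX → F_EXX = 90 ksi.
t_e = 0.707 × 0.375 = 0.2651 in.
R_nwl = 0.6 × 90 × 0.2651 × 20 = 286.3 kips (longitudinal, 2 welds).
R_nwt = 0.6 × 90 × 0.2651 × 6 = 85.9 kips (transverse, base value).
(i) R_nwl + R_nwt = 372.2 kips; (ii) 0.85 R_nwl + 1.5 R_nwt = 372.2 kips.
R_n = max = 372.2 kips [governs: (i)]; R_n/Ω = 186.1 kips.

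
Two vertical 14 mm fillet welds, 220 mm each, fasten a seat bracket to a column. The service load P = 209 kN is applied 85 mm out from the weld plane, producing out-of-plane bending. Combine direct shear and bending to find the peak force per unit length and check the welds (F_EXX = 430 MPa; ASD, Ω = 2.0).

L_w = 2 × 220 = 440 mm; section modulus (unit throat) S = 2 × L²/6 = 16130 mm².
Direct shear f_v = P/L_w = 209×10³/440 = 475 N/mm.
Moment M = P × e = 209×10³ × 85 = 17765000 N·mm; bending f_b = M/S = 1101 N/mm.
f_max = √(f_v² + f_b²) = √(475² + 1101²) = 1199 N/mm.
r_n/Ω = (1/2.0) × 0.6 × 430 × (0.707 × 14) = 1277 N/mm → adequate.

f_max ≈ 1200 N/mm; adequate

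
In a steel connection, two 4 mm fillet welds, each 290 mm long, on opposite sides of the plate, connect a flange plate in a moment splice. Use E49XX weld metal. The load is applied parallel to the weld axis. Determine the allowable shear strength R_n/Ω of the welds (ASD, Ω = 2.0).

R_n/Ω ≈ 241 kN

E49XX → F_EXX = 490 MPa.
Effective throat t_e = 0.707 × 4 = 2.828 mm.
Total length L = 580 mm; A_we = 2.828 × 580 = 1640 mm².
F_nw = 0.6 F_EXX = 0.6 × 490 = 294 MPa.
R_n = 294 × 1640 × 10⁻³ = 482.2 kN; R_n/Ω = 482.2/2.0 = 241.1 kN.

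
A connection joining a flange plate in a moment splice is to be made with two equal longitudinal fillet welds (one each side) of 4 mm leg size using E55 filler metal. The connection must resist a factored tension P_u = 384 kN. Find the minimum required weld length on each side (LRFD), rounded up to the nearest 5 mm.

L = 275 mm on each side

E55XX → F_EXX = 550 MPa.
Throat t_e = 0.707 × 4 = 2.828 mm.
φr_n = 0.75 × 0.6 × 550 × 2.828 × 10⁻³ = 0.6999 kN/mm.
L_req = P_u / φr_n = 384 / 0.6999 = 548.6 mm total.
Per side: 548.6 / 2 = 274.3 mm.
Round up → use L = 275 mm on each side.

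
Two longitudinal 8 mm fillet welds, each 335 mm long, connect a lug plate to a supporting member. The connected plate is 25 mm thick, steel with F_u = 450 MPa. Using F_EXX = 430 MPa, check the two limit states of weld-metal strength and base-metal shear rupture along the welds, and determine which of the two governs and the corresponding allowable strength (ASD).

R_n/Ω ≈ 489 kN (weld metal governs)

t_e = 0.707 × 8 = 5.656 mm; L = 670 mm.
Weld metal: R_n/Ω = (1/2.0) × 0.6 × 430 × 5.656 × 670 × 10⁻³ = 488.8 kN.
Base metal (shear rupture): R_n/Ω = (1/2.0) × 0.6 × 450 × 25 × 670 × 10⁻³ = 2261 kN.
Governing: weld metal.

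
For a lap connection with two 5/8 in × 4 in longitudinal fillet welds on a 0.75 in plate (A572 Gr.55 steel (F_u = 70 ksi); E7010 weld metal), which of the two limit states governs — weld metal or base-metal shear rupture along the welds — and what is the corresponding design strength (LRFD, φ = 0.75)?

φR_n ≈ 111 kip (weld metal governs)

E70XX → F_EXX = 70 ksi.
t_e = 0.707 × 0.625 = 0.4419 in; L = 8 in.
Weld metal: φR_n = 0.75 × 0.6 × 70 × 0.4419 × 8 = 111.4 kip.
Base metal (shear rupture): φR_n = 0.75 × 0.6 × 70 × 0.75 × 8 = 189 kip.
Governing: weld metal.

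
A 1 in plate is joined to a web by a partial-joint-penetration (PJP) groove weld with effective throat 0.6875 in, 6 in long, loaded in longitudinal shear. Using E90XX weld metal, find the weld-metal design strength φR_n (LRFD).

E90XX → F_EXX = 90 ksi.
Effective throat (given) t_e = 0.6875 in.
A_we = 0.6875 × 6 = 4.125 in².
F_nw = 0.6 F_EXX = 54 ksi.
φR_n = 0.75 × 54 × 4.125 = 167.1 kips.

φR_n ≈ 167 kips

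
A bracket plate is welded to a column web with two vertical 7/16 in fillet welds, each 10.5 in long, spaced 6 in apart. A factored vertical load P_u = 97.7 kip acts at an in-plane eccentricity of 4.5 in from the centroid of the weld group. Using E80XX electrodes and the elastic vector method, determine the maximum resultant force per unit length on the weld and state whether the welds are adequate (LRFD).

E80XX → F_EXX = 80 ksi.
Total weld length L_w = 21 in. Treat welds as unit-width lines.
Polar moment about centroid: J = 2[d³/12 + d(b/2)²] = 2[10.5³/12 + 10.5×3²] = 381.9 in³.
Direct shear f_v = P/L_w = 97.7 / 21 = 4.652 kip/in (vertical).
Torsion M = P·e = 97.7 × 4.5 = 439.65 kip·in.
Critical point at (x, y) = (3, 5.25) from centroid. f_tx = M·y/J = 6.043 kip/in; f_ty = M·x/J = 3.453 kip/in.
Resultant f_max = √[f_tx² + (f_v + f_ty)²] = √[6.043² + (4.652 + 3.453)²] = 10.11 kip/in.
Capacity per unit length: φr_n = 0.75 × 0.6 × 80 × (0.707 × 0.4375) = 11.14 kip/in.
10.11 ≤ 11.14 → adequate.

f_max ≈ 10.1 kip/in; adequate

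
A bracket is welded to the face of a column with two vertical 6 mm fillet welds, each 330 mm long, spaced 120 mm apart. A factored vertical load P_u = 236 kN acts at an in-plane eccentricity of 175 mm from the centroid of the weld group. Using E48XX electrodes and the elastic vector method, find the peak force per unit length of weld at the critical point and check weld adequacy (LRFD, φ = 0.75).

f_max ≈ 1040 N/mm; NOT adequate

E48XX → F_EXX = 480 MPa.
Total weld length L_w = 660 mm. Treat welds as unit-width lines.
Polar moment about centroid: J = 2[d³/12 + d(b/2)²] = 2[330³/12 + 330×60²] = 8366000 mm³.
Direct shear f_v = P/L_w = 236×10³ / 660 = 357.6 N/mm (vertical).
Torsion M = P·e = 236×10³ × 175 = 41300000 N·mm.
Critical point at (x, y) = (60, 165) from centroid. f_tx = M·y/J = 814.6 N/mm; f_ty = M·x/J = 296.2 N/mm.
Resultant f_max = √[f_tx² + (f_v + f_ty)²] = √[814.6² + (357.6 + 296.2)²] = 1045 N/mm.
Capacity per unit length: φr_n = 0.75 × 0.6 × 480 × (0.707 × 6) = 916.3 N/mm.
1045 > 916.3 → NOT adequate.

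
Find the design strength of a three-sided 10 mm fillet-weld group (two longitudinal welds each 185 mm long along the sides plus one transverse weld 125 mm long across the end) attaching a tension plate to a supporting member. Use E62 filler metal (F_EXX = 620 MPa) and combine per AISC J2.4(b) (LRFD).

φR_n ≈ 990 kN

t_e = 0.707 × 10 = 7.07 mm.
R_nwl = 0.6 × 620 × 7.07 × 370 × 10⁻³ = 973.1 kN (longitudinal, 2 welds).
R_nwt = 0.6 × 620 × 7.07 × 125 × 10⁻³ = 328.8 kN (transverse, base value).
(i) R_nwl + R_nwt = 1302 kN; (ii) 0.85 R_nwl + 1.5 R_nwt = 1320 kN.
R_n = max = 1320 kN [governs: (ii)]; φR_n = 990.2 kN.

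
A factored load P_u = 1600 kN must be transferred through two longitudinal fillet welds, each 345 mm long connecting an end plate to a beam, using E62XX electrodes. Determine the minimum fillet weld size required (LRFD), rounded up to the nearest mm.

E62XX → F_EXX = 620 MPa.
Total weld length L = 690 mm.
Required throat t_e = P_u / (φ × 0.6 F_EXX × L) = 1600 / (0.75 × 0.6 × 620 × 690 × 10⁻³) = 8.311 mm.
Required leg w = t_e / 0.707 = 11.76 mm → use 12 mm.

w = 12 mm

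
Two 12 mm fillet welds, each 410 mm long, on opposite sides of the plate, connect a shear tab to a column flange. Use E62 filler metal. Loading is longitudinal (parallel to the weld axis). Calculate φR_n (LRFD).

E62XX → F_EXX = 620 MPa.
Effective throat t_e = 0.707 × 12 = 8.484 mm.
Total length L = 820 mm; A_we = 8.484 × 820 = 6957 mm².
F_nw = 0.6 F_EXX = 0.6 × 620 = 372 MPa.
φR_n = 0.75 × 372 × 6957 × 10⁻³ = 1941 kN.

φR_n ≈ 1940 kN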